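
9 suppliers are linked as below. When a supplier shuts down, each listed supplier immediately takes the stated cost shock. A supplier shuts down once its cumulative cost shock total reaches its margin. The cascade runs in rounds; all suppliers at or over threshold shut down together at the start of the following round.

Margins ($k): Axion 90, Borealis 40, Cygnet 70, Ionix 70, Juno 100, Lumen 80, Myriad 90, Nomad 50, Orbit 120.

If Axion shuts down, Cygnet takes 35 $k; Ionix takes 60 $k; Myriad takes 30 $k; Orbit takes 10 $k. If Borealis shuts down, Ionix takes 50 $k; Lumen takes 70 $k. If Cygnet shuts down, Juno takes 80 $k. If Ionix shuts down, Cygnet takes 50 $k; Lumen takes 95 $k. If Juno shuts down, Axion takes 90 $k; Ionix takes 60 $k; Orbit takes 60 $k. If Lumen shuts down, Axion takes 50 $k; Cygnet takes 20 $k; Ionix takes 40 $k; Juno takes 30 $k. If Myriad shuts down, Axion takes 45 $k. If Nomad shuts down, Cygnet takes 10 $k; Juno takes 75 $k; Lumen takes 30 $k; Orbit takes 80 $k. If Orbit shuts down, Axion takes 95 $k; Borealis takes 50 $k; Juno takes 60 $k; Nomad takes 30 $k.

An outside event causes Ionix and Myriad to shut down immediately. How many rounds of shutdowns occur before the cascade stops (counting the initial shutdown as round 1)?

Round 1 — Ionix, Myriad shut down (initial).
  Axion: +45 → 45 < 90
  Cygnet: +50 → 50 < 70
  Lumen: +95 → 95 ≥ 80
Round 2 — Lumen shuts down.
  Axion: +50 → 95 ≥ 90
  Cygnet: +20 → 70 ≥ 70
  Juno: +30 → 30 < 100
Round 3 — Axion, Cygnet shut down.
  Juno: +80 → 110 ≥ 100
  Orbit: +10 → 10 < 120
Round 4 — Juno shuts down.
  Orbit: +60 → 70 < 120
No further shutdowns.

4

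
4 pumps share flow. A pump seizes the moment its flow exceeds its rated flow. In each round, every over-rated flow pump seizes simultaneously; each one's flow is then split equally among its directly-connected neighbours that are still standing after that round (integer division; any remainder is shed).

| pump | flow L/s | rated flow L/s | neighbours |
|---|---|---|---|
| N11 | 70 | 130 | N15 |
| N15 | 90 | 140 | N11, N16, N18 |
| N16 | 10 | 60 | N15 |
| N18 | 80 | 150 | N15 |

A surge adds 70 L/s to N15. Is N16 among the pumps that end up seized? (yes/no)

Round 1 — N15 at 160 > 140. N15 seizes.
  N15 sheds 160 L/s to N11, N16, N18: 53 each (1 lost).
    N11: 70+53 = 123 ≤ 130
    N16: 10+53 = 63 > 60
    N18: 80+53 = 133 ≤ 150
Round 2 — N16 seizes.
  N16 sheds 63 L/s: no online neighbours, lost.
No further seizures.

yes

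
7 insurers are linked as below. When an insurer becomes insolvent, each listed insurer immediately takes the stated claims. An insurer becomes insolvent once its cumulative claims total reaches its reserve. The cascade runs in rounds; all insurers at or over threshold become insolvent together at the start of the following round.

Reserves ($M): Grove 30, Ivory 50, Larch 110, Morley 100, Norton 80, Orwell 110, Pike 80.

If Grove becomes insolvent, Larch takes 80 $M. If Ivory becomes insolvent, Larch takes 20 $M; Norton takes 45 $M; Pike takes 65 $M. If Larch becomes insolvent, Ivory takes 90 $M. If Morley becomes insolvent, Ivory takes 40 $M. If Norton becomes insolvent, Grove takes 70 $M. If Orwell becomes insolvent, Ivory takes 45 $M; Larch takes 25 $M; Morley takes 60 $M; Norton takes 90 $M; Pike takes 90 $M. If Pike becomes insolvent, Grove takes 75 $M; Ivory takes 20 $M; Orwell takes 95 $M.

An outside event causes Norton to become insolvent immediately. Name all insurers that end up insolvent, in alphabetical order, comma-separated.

Grove, Norton

Round 1 — Norton becomes insolvent (initial).
  Grove: +70 → 70 ≥ 30
Round 2 — Grove becomes insolvent.
  Larch: +80 → 80 < 110
No further insolvencies.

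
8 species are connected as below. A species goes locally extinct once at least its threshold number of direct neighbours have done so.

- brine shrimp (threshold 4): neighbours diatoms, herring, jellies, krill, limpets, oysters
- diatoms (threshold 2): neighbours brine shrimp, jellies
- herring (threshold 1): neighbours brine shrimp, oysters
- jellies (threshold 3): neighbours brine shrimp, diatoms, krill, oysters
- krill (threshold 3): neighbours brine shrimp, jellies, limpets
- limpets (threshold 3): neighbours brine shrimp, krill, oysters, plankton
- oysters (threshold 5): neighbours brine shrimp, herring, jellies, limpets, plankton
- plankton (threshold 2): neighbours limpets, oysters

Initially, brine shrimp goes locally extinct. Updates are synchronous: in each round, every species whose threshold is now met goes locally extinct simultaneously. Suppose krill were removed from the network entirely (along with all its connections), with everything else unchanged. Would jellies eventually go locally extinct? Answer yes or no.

With krill removed:
Round 1 — brine shrimp goes locally extinct (initial).
Round 2 — checking thresholds:
  diatoms: 1 of 2 neighbours < 2, below threshold.
  herring: 1 of 2 neighbours ≥ 1, goes locally extinct.
  jellies: 1 of 3 neighbours < 3, below threshold.
  limpets: 1 of 3 neighbours < 3, below threshold.
  oysters: 1 of 5 neighbours < 5, below threshold.
Round 3 — no new extinctions; cascade stops.

no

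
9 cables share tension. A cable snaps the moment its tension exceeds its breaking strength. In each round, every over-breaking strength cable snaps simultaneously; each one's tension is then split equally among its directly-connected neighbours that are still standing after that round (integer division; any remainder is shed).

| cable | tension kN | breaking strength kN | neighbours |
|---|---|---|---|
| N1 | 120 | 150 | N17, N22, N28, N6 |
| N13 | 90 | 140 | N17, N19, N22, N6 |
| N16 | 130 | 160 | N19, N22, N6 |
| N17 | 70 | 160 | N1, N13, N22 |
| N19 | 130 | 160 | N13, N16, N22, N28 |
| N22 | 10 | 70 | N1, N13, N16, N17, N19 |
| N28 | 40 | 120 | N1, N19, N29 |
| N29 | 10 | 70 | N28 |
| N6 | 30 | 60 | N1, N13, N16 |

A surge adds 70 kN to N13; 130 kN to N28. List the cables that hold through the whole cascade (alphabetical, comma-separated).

N29

Round 1 — N13 at 160 > 140; N28 at 170 > 120. N13, N28 snap.
  N13 sheds 160 kN to N17, N19, N22, N6: 40 each.
    N17: 70+40 = 110 ≤ 160
    N19: 130+40 = 170 > 160
    N22: 10+40 = 50 ≤ 70
    N6: 30+40 = 70 > 60
  N28 sheds 170 kN to N1, N19, N29: 56 each (2 lost).
    N1: 120+56 = 176 > 150
    N19: 170+56 = 226 > 160
    N29: 10+56 = 66 ≤ 70
Round 2 — N1, N19, N6 snap.
  N1 sheds 176 kN to N17, N22: 88 each.
    N17: 110+88 = 198 > 160
    N22: 50+88 = 138 > 70
  N19 sheds 226 kN to N16, N22: 113 each.
    N16: 130+113 = 243 > 160
    N22: 138+113 = 251 > 70
  N6 sheds 70 kN to N16: 70 each.
    N16: 243+70 = 313 > 160
Round 3 — N16, N17, N22 snap.
  N16 sheds 313 kN: no online neighbours, lost.
  N17 sheds 198 kN: no online neighbours, lost.
  N22 sheds 251 kN: no online neighbours, lost.
No further breaks.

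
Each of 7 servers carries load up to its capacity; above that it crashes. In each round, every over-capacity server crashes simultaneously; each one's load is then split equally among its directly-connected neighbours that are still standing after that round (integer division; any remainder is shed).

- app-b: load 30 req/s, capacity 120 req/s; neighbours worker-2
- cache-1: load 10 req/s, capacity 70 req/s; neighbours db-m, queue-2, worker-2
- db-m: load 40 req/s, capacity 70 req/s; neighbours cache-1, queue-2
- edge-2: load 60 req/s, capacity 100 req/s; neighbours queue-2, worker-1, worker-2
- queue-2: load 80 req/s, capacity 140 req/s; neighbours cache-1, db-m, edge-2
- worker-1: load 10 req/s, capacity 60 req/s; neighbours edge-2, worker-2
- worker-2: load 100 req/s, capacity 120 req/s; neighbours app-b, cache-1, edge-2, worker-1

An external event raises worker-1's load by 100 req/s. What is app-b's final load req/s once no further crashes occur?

Round 1 — worker-1 at 110 > 60. worker-1 crashes.
  worker-1 sheds 110 req/s to edge-2, worker-2: 55 each.
    edge-2: 60+55 = 115 > 100
    worker-2: 100+55 = 155 > 120
Round 2 — edge-2, worker-2 crash.
  edge-2 sheds 115 req/s to queue-2: 115 each.
    queue-2: 80+115 = 195 > 140
  worker-2 sheds 155 req/s to app-b, cache-1: 77 each (1 lost).
    app-b: 30+77 = 107 ≤ 120
    cache-1: 10+77 = 87 > 70
Round 3 — cache-1, queue-2 crash.
  cache-1 sheds 87 req/s to db-m: 87 each.
    db-m: 40+87 = 127 > 70
  queue-2 sheds 195 req/s to db-m: 195 each.
    db-m: 127+195 = 322 > 70
Round 4 — db-m crashes.
  db-m sheds 322 req/s: no online neighbours, lost.
No further crashes.

107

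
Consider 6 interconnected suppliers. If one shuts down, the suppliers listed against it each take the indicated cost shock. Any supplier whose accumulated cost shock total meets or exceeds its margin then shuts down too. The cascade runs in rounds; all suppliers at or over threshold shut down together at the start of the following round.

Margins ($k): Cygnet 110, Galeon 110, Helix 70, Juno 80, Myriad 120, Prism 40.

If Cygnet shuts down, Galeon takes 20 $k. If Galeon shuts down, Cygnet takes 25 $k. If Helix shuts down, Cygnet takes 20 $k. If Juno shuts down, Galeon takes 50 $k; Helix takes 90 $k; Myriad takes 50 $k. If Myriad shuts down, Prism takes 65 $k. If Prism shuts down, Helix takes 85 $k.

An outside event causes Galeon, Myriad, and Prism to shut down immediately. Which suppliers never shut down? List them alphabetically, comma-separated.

Cygnet, Juno

Round 1 — Galeon, Myriad, Prism shut down (initial).
  Cygnet: +25 → 25 < 110
  Helix: +85 → 85 ≥ 70
Round 2 — Helix shuts down.
  Cygnet: +20 → 45 < 110
No further shutdowns.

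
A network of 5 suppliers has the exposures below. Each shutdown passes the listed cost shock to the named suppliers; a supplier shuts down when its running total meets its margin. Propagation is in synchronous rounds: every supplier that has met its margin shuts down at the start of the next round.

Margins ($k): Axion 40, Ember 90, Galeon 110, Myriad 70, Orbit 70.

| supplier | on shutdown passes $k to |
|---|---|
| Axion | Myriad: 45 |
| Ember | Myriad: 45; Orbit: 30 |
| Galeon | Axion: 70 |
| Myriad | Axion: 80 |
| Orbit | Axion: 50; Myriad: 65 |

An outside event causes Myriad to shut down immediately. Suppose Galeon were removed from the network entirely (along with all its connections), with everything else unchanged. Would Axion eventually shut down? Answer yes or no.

With Galeon removed:
Round 1 — Myriad shuts down (initial).
  Axion: +80 → 80 ≥ 40
Round 2 — Axion shuts down.
No further shutdowns.

yes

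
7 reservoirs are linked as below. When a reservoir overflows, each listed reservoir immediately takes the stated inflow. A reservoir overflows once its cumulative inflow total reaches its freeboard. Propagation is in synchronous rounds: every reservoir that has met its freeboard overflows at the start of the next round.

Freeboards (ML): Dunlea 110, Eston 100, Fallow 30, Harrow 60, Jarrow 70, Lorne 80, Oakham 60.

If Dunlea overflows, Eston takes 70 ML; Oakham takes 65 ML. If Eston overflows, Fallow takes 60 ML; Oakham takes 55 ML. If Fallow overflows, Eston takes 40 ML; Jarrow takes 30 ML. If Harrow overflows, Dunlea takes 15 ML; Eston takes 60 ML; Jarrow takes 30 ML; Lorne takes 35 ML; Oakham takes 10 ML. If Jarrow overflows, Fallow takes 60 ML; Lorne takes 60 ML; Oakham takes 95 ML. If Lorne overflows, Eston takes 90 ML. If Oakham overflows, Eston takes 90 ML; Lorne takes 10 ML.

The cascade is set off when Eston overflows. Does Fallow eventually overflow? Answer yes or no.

Round 1 — Eston overflows (initial).
  Fallow: +60 → 60 ≥ 30
  Oakham: +55 → 55 < 60
Round 2 — Fallow overflows.
  Jarrow: +30 → 30 < 70
No further overflows.

yes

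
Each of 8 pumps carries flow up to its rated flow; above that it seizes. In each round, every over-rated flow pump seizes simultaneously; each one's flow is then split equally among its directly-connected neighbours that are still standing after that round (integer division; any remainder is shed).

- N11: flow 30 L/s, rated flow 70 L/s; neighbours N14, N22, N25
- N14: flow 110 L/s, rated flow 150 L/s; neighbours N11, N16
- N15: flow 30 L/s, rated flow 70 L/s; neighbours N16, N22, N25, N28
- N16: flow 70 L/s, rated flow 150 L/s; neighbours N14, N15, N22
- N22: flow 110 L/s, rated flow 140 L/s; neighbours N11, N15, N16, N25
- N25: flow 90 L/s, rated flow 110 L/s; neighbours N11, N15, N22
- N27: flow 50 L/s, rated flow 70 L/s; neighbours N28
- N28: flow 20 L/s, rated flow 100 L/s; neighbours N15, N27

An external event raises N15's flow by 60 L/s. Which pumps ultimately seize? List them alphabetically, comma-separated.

N11, N14, N15, N16, N22, N25

Round 1 — N15 at 90 > 70. N15 seizes.
  N15 sheds 90 L/s to N16, N22, N25, N28: 22 each (2 lost).
    N16: 70+22 = 92 ≤ 150
    N22: 110+22 = 132 ≤ 140
    N25: 90+22 = 112 > 110
    N28: 20+22 = 42 ≤ 100
Round 2 — N25 seizes.
  N25 sheds 112 L/s to N11, N22: 56 each.
    N11: 30+56 = 86 > 70
    N22: 132+56 = 188 > 140
Round 3 — N11, N22 seize.
  N11 sheds 86 L/s to N14: 86 each.
    N14: 110+86 = 196 > 150
  N22 sheds 188 L/s to N16: 188 each.
    N16: 92+188 = 280 > 150
Round 4 — N14, N16 seize.
  N14 sheds 196 L/s: no online neighbours, lost.
  N16 sheds 280 L/s: no online neighbours, lost.
No further seizures.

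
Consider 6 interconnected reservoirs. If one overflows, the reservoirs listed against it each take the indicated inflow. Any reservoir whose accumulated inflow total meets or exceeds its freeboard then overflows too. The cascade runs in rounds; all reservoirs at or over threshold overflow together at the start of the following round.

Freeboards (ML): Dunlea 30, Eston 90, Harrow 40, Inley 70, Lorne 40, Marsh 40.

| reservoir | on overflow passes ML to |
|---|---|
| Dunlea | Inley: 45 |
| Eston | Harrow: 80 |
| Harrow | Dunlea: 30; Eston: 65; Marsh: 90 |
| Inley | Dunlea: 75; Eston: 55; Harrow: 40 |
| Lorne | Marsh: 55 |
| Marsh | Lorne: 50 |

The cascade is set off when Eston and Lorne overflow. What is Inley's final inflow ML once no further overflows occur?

Round 1 — Eston, Lorne overflow (initial).
  Harrow: +80 → 80 ≥ 40
  Marsh: +55 → 55 ≥ 40
Round 2 — Harrow, Marsh overflow.
  Dunlea: +30 → 30 ≥ 30
Round 3 — Dunlea overflows.
  Inley: +45 → 45 < 70
No further overflows.

45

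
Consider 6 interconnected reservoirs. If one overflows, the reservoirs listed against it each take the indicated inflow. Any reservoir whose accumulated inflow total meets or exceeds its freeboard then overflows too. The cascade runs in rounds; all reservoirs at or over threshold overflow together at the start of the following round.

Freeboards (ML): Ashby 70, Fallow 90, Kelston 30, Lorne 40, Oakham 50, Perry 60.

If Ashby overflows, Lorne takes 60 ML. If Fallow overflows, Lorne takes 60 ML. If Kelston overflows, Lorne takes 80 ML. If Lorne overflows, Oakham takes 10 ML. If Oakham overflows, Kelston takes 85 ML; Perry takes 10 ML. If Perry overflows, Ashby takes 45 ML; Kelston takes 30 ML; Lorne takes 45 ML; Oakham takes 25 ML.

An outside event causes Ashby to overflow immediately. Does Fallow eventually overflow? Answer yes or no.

no

Round 1 — Ashby overflows (initial).
  Lorne: +60 → 60 ≥ 40
Round 2 — Lorne overflows.
  Oakham: +10 → 10 < 50
No further overflows.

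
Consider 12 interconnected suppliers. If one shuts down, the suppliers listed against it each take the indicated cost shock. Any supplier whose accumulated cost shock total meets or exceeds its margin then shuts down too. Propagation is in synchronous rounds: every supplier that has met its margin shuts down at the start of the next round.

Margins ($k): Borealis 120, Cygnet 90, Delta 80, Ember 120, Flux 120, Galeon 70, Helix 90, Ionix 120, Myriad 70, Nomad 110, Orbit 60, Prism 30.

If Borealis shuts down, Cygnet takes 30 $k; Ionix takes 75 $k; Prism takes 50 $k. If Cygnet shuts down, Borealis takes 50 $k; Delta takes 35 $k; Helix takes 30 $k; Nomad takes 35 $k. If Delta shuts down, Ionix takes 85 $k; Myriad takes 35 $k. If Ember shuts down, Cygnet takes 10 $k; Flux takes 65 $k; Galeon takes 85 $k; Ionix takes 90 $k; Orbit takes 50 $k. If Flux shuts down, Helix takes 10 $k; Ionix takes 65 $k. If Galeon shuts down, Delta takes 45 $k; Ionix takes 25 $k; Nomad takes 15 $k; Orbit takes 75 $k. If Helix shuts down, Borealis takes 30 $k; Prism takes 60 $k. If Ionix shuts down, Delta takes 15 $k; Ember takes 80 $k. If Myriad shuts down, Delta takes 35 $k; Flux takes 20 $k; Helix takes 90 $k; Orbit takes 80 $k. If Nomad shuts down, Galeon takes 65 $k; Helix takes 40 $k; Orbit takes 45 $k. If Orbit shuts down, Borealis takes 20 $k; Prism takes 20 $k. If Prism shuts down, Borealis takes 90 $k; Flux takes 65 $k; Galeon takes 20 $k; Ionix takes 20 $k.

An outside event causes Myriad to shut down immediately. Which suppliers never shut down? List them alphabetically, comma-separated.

Cygnet, Delta, Ember, Flux, Galeon, Ionix, Nomad

Round 1 — Myriad shuts down (initial).
  Delta: +35 → 35 < 80
  Flux: +20 → 20 < 120
  Helix: +90 → 90 ≥ 90
  Orbit: +80 → 80 ≥ 60
Round 2 — Helix, Orbit shut down.
  Borealis: +30+20 → 50 < 120
  Prism: +60+20 → 80 ≥ 30
Round 3 — Prism shuts down.
  Borealis: +90 → 140 ≥ 120
  Flux: +65 → 85 < 120
  Galeon: +20 → 20 < 70
  Ionix: +20 → 20 < 120
Round 4 — Borealis shuts down.
  Cygnet: +30 → 30 < 90
  Ionix: +75 → 95 < 120
No further shutdowns.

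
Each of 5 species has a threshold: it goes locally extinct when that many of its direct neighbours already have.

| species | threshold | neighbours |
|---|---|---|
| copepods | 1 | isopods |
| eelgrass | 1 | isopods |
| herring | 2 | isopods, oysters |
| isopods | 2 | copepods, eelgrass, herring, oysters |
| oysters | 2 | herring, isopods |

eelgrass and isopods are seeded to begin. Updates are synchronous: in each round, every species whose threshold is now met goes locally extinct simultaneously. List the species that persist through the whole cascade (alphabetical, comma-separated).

herring, oysters

Round 1 — eelgrass, isopods go locally extinct (initial).
Round 2 — checking thresholds:
  copepods: 1 of 1 neighbours ≥ 1, goes locally extinct.
  herring: 1 of 2 neighbours < 2, holds.
  oysters: 1 of 2 neighbours < 2, holds.
Round 3 — no new extinctions; cascade stops.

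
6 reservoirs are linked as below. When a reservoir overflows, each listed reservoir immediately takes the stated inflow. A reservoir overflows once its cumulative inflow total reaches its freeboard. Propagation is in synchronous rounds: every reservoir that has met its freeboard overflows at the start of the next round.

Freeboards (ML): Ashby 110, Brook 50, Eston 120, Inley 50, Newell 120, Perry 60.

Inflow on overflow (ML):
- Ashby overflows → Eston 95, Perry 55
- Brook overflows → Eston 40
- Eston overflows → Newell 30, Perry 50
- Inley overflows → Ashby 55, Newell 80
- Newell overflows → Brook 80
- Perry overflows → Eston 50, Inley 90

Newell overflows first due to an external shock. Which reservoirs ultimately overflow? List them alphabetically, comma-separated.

Brook, Newell

Round 1 — Newell overflows (initial).
  Brook: +80 → 80 ≥ 50
Round 2 — Brook overflows.
  Eston: +40 → 40 < 120
No further overflows.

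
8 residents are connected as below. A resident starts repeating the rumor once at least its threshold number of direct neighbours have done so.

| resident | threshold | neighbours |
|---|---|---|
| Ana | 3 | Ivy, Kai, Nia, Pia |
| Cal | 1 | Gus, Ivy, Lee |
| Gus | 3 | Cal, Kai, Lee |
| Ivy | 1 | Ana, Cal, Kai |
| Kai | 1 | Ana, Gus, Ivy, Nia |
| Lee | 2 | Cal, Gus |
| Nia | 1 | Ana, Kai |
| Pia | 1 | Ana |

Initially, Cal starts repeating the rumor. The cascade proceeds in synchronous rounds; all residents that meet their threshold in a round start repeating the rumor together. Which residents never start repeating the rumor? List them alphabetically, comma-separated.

Gus, Lee

Round 1 — Cal starts repeating the rumor (initial).
Round 2 — checking thresholds:
  Gus: 1 of 3 neighbours < 3, below threshold.
  Ivy: 1 of 3 neighbours ≥ 1, starts repeating the rumor.
  Lee: 1 of 2 neighbours < 2, below threshold.
Round 3 — checking thresholds:
  Ana: 1 of 4 neighbours < 3, below threshold.
  Gus: 1 of 3 neighbours < 3, below threshold.
  Kai: 1 of 4 neighbours ≥ 1, starts repeating the rumor.
  Lee: 1 of 2 neighbours < 2, below threshold.
Round 4 — checking thresholds:
  Ana: 2 of 4 neighbours < 3, below threshold.
  Gus: 2 of 3 neighbours < 3, below threshold.
  Lee: 1 of 2 neighbours < 2, below threshold.
  Nia: 1 of 2 neighbours ≥ 1, starts repeating the rumor.
Round 5 — checking thresholds:
  Ana: 3 of 4 neighbours ≥ 3, starts repeating the rumor.
  Gus: 2 of 3 neighbours < 3, below threshold.
  Lee: 1 of 2 neighbours < 2, below threshold.
Round 6 — checking thresholds:
  Gus: 2 of 3 neighbours < 3, below threshold.
  Lee: 1 of 2 neighbours < 2, below threshold.
  Pia: 1 of 1 neighbours ≥ 1, starts repeating the rumor.
Round 7 — no new spreads; cascade stops.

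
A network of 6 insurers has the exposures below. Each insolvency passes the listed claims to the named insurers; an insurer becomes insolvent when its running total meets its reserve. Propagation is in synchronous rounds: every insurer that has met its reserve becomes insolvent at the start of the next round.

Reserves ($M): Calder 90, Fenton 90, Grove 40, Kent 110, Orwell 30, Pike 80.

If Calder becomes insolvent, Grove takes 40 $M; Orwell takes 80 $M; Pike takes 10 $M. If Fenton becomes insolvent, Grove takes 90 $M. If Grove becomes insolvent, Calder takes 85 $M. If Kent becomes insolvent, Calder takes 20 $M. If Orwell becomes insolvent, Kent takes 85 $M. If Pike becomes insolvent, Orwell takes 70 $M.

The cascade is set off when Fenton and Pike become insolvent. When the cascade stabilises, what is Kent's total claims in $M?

Round 1 — Fenton, Pike become insolvent (initial).
  Grove: +90 → 90 ≥ 40
  Orwell: +70 → 70 ≥ 30
Round 2 — Grove, Orwell become insolvent.
  Calder: +85 → 85 < 90
  Kent: +85 → 85 < 110
No further insolvencies.

85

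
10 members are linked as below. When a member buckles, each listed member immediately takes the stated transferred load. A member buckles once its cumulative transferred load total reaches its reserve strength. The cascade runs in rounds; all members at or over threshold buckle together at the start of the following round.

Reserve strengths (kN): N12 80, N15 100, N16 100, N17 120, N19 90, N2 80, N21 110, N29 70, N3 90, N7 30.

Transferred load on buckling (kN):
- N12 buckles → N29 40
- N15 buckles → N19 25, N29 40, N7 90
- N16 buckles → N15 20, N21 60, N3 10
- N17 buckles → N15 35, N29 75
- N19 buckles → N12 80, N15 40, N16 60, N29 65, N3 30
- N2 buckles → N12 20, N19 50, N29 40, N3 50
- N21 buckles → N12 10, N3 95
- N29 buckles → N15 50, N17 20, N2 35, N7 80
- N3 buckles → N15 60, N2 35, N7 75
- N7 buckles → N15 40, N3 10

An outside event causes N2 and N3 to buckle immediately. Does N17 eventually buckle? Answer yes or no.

Round 1 — N2, N3 buckle (initial).
  N12: +20 → 20 < 80
  N15: +60 → 60 < 100
  N19: +50 → 50 < 90
  N29: +40 → 40 < 70
  N7: +75 → 75 ≥ 30
Round 2 — N7 buckles.
  N15: +40 → 100 ≥ 100
Round 3 — N15 buckles.
  N19: +25 → 75 < 90
  N29: +40 → 80 ≥ 70
Round 4 — N29 buckles.
  N17: +20 → 20 < 120
No further bucklings.

no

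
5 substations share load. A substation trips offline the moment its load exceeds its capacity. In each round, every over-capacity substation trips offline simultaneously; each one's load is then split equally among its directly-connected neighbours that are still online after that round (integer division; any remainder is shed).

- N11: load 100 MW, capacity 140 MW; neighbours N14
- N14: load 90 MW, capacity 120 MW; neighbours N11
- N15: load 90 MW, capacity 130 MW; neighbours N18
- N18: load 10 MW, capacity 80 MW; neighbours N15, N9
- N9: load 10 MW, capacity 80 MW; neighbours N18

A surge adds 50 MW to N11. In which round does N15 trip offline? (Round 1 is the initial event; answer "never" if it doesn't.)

Round 1 — N11 at 150 > 140. N11 trips offline.
  N11 sheds 150 MW to N14: 150 each.
    N14: 90+150 = 240 > 120
Round 2 — N14 trips offline.
  N14 sheds 240 MW: no online neighbours, lost.
No further trips.

never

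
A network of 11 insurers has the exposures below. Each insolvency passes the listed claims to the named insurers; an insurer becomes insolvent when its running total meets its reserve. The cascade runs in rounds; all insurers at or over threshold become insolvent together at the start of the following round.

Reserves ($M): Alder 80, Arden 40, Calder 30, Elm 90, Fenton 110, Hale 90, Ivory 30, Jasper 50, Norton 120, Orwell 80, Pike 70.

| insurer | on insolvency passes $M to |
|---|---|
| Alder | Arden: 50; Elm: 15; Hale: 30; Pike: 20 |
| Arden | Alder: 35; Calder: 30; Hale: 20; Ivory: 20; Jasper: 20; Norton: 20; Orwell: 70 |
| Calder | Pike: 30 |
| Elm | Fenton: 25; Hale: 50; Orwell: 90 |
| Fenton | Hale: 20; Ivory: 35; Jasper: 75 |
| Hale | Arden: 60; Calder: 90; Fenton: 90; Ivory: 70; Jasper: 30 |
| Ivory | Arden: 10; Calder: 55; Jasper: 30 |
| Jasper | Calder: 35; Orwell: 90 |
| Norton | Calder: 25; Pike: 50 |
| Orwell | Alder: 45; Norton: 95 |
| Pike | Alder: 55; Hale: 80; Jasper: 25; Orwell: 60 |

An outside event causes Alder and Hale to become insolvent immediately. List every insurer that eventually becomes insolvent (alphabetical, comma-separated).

Alder, Arden, Calder, Hale, Ivory, Jasper, Orwell

Round 1 — Alder, Hale become insolvent (initial).
  Arden: +50+60 → 110 ≥ 40
  Calder: +90 → 90 ≥ 30
  Elm: +15 → 15 < 90
  Fenton: +90 → 90 < 110
  Ivory: +70 → 70 ≥ 30
  Jasper: +30 → 30 < 50
  Pike: +20 → 20 < 70
Round 2 — Arden, Calder, Ivory become insolvent.
  Jasper: +20+30 → 80 ≥ 50
  Norton: +20 → 20 < 120
  Orwell: +70 → 70 < 80
  Pike: +30 → 50 < 70
Round 3 — Jasper becomes insolvent.
  Orwell: +90 → 160 ≥ 80
Round 4 — Orwell becomes insolvent.
  Norton: +95 → 115 < 120
No further insolvencies.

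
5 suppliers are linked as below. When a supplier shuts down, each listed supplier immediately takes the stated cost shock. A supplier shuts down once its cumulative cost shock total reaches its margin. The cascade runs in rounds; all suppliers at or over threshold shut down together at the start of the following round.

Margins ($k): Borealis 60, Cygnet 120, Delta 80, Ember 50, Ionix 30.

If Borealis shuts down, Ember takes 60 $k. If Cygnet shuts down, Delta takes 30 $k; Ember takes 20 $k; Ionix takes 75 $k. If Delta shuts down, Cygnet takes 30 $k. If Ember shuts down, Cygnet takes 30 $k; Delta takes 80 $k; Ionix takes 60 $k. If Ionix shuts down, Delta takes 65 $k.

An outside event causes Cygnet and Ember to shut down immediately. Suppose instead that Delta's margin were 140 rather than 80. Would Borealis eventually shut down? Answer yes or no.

no

With Delta's margin at 140:
Round 1 — Cygnet, Ember shut down (initial).
  Delta: +30+80 → 110 < 140
  Ionix: +75+60 → 135 ≥ 30
Round 2 — Ionix shuts down.
  Delta: +65 → 175 ≥ 140
Round 3 — Delta shuts down.
No further shutdowns.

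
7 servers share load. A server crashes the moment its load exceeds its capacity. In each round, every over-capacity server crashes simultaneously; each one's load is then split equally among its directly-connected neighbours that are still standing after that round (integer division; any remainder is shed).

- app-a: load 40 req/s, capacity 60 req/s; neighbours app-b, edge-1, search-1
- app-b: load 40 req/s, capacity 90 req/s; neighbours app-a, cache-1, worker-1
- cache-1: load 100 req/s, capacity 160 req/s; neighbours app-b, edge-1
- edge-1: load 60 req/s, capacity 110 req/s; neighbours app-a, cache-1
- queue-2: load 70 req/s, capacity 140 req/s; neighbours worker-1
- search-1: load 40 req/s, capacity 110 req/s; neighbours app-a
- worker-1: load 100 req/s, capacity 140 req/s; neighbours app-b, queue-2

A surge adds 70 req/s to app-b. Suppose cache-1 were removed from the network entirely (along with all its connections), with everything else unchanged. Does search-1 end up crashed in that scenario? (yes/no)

no

With cache-1 removed:
Round 1 — app-b at 110 > 90. app-b crashes.
  app-b sheds 110 req/s to app-a, worker-1: 55 each.
    app-a: 40+55 = 95 > 60
    worker-1: 100+55 = 155 > 140
Round 2 — app-a, worker-1 crash.
  app-a sheds 95 req/s to edge-1, search-1: 47 each (1 lost).
    edge-1: 60+47 = 107 ≤ 110
    search-1: 40+47 = 87 ≤ 110
  worker-1 sheds 155 req/s to queue-2: 155 each.
    queue-2: 70+155 = 225 > 140
Round 3 — queue-2 crashes.
  queue-2 sheds 225 req/s: no online neighbours, lost.
No further crashes.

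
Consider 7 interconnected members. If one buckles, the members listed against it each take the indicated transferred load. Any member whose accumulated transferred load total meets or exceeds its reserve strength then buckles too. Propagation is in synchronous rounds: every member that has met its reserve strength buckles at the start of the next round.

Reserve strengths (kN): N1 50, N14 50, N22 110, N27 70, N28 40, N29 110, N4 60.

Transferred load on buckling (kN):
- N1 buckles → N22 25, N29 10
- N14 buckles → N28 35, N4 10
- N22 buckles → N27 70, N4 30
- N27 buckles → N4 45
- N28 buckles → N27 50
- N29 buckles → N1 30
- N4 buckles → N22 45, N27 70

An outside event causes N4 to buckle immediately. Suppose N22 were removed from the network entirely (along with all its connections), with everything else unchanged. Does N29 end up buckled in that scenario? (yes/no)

no

With N22 removed:
Round 1 — N4 buckles (initial).
  N27: +70 → 70 ≥ 70
Round 2 — N27 buckles.
No further bucklings.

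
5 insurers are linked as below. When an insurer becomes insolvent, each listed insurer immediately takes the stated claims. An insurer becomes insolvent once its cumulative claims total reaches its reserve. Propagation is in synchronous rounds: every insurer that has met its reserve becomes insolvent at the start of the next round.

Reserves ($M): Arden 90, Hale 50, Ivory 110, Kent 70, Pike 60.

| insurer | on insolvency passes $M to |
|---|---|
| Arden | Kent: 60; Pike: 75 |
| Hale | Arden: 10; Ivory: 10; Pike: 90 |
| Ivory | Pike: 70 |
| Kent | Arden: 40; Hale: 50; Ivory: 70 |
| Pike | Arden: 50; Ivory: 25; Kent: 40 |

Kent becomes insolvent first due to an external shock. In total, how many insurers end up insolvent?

Round 1 — Kent becomes insolvent (initial).
  Arden: +40 → 40 < 90
  Hale: +50 → 50 ≥ 50
  Ivory: +70 → 70 < 110
Round 2 — Hale becomes insolvent.
  Arden: +10 → 50 < 90
  Ivory: +10 → 80 < 110
  Pike: +90 → 90 ≥ 60
Round 3 — Pike becomes insolvent.
  Arden: +50 → 100 ≥ 90
  Ivory: +25 → 105 < 110
Round 4 — Arden becomes insolvent.
No further insolvencies.

4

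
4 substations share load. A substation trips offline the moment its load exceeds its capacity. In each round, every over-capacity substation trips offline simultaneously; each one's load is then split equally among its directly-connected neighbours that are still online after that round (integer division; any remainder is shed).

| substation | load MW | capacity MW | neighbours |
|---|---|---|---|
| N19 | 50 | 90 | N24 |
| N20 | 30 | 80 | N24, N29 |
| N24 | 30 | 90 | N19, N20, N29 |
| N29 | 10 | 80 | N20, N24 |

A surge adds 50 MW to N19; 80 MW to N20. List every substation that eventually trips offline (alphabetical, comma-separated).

N19, N20, N24, N29

Round 1 — N19 at 100 > 90; N20 at 110 > 80. N19, N20 trip offline.
  N19 sheds 100 MW to N24: 100 each.
    N24: 30+100 = 130 > 90
  N20 sheds 110 MW to N24, N29: 55 each.
    N24: 130+55 = 185 > 90
    N29: 10+55 = 65 ≤ 80
Round 2 — N24 trips offline.
  N24 sheds 185 MW to N29: 185 each.
    N29: 65+185 = 250 > 80
Round 3 — N29 trips offline.
  N29 sheds 250 MW: no online neighbours, lost.
No further trips.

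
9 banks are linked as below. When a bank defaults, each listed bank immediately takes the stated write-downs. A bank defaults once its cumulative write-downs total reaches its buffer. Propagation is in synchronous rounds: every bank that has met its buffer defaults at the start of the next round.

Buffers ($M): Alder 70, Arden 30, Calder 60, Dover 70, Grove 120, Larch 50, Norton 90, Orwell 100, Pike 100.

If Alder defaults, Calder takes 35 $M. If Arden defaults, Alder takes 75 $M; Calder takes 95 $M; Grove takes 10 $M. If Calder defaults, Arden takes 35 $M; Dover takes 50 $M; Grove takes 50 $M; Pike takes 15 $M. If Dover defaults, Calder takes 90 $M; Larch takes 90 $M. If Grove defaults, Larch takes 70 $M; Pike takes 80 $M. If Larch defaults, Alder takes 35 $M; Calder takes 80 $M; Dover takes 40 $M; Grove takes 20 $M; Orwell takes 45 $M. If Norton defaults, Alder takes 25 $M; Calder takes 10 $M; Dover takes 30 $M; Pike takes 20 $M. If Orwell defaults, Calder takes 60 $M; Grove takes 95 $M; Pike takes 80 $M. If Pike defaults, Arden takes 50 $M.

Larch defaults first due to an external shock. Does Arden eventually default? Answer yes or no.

Round 1 — Larch defaults (initial).
  Alder: +35 → 35 < 70
  Calder: +80 → 80 ≥ 60
  Dover: +40 → 40 < 70
  Grove: +20 → 20 < 120
  Orwell: +45 → 45 < 100
Round 2 — Calder defaults.
  Arden: +35 → 35 ≥ 30
  Dover: +50 → 90 ≥ 70
  Grove: +50 → 70 < 120
  Pike: +15 → 15 < 100
Round 3 — Arden, Dover default.
  Alder: +75 → 110 ≥ 70
  Grove: +10 → 80 < 120
Round 4 — Alder defaults.
No further defaults.

yes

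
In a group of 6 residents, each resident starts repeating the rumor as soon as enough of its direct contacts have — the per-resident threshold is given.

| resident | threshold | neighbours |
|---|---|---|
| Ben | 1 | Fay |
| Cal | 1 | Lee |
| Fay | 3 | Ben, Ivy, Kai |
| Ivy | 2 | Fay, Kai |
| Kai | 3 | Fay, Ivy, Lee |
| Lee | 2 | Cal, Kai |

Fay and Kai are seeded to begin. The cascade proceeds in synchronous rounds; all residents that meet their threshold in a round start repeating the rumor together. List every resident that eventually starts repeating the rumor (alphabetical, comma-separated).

Round 1 — Fay, Kai start repeating the rumor (initial).
Round 2 — checking thresholds:
  Ben: 1 of 1 neighbours ≥ 1, starts repeating the rumor.
  Ivy: 2 of 2 neighbours ≥ 2, starts repeating the rumor.
  Lee: 1 of 2 neighbours < 2, below threshold.
Round 3 — no new spreads; cascade stops.

Ben, Fay, Ivy, Kai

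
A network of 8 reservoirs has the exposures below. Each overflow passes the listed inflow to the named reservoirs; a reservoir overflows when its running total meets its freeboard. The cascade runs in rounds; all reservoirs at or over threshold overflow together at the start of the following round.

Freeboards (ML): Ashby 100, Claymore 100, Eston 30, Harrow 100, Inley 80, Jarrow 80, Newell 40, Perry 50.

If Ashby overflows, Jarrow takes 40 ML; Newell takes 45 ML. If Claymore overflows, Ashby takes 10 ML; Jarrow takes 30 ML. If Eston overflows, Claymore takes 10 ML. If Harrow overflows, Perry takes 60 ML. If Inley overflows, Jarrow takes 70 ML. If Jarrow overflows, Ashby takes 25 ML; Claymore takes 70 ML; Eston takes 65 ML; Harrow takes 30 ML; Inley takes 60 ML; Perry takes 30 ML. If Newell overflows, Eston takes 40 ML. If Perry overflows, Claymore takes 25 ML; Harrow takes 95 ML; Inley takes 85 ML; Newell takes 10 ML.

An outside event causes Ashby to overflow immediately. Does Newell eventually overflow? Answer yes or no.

yes

Round 1 — Ashby overflows (initial).
  Jarrow: +40 → 40 < 80
  Newell: +45 → 45 ≥ 40
Round 2 — Newell overflows.
  Eston: +40 → 40 ≥ 30
Round 3 — Eston overflows.
  Claymore: +10 → 10 < 100
No further overflows.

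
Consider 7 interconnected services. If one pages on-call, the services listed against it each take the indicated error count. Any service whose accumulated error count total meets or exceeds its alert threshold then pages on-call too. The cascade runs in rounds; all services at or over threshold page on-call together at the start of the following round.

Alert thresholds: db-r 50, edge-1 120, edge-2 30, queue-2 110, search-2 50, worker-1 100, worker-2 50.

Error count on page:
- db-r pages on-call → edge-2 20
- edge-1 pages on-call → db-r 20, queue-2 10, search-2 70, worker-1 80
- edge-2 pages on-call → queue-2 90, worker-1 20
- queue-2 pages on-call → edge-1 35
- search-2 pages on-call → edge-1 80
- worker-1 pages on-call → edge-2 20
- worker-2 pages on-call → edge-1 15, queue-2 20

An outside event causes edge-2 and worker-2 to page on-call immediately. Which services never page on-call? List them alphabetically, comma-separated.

db-r, edge-1, search-2, worker-1

Round 1 — edge-2, worker-2 page on-call (initial).
  edge-1: +15 → 15 < 120
  queue-2: +90+20 → 110 ≥ 110
  worker-1: +20 → 20 < 100
Round 2 — queue-2 pages on-call.
  edge-1: +35 → 50 < 120
No further pages.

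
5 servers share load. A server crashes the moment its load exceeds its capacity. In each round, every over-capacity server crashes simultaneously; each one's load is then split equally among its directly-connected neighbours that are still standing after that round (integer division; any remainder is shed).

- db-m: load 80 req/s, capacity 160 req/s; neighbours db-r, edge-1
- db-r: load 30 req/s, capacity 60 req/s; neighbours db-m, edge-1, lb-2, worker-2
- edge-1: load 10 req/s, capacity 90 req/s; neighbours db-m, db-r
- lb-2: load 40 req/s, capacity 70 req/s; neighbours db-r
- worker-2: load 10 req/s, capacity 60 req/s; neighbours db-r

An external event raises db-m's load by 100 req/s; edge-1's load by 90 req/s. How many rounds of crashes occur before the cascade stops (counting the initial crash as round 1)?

Round 1 — db-m at 180 > 160; edge-1 at 100 > 90. db-m, edge-1 crash.
  db-m sheds 180 req/s to db-r: 180 each.
    db-r: 30+180 = 210 > 60
  edge-1 sheds 100 req/s to db-r: 100 each.
    db-r: 210+100 = 310 > 60
Round 2 — db-r crashes.
  db-r sheds 310 req/s to lb-2, worker-2: 155 each.
    lb-2: 40+155 = 195 > 70
    worker-2: 10+155 = 165 > 60
Round 3 — lb-2, worker-2 crash.
  lb-2 sheds 195 req/s: no online neighbours, lost.
  worker-2 sheds 165 req/s: no online neighbours, lost.
No further crashes.

3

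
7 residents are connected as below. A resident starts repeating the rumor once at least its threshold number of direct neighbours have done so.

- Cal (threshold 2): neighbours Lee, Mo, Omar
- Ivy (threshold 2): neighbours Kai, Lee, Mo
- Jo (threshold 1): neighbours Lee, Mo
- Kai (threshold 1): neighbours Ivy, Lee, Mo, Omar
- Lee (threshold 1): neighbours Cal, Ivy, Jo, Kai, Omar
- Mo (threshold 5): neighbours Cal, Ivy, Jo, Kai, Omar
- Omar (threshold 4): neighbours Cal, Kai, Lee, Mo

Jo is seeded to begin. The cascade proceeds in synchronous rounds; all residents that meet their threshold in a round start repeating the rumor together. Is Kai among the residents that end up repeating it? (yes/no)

yes

Round 1 — Jo starts repeating the rumor (initial).
Round 2 — checking thresholds:
  Lee: 1 of 5 neighbours ≥ 1, starts repeating the rumor.
  Mo: 1 of 5 neighbours < 5, below threshold.
Round 3 — checking thresholds:
  Cal: 1 of 3 neighbours < 2, below threshold.
  Ivy: 1 of 3 neighbours < 2, below threshold.
  Kai: 1 of 4 neighbours ≥ 1, starts repeating the rumor.
  Mo: 1 of 5 neighbours < 5, below threshold.
  Omar: 1 of 4 neighbours < 4, below threshold.
Round 4 — checking thresholds:
  Cal: 1 of 3 neighbours < 2, below threshold.
  Ivy: 2 of 3 neighbours ≥ 2, starts repeating the rumor.
  Mo: 2 of 5 neighbours < 5, below threshold.
  Omar: 2 of 4 neighbours < 4, below threshold.
Round 5 — no new spreads; cascade stops.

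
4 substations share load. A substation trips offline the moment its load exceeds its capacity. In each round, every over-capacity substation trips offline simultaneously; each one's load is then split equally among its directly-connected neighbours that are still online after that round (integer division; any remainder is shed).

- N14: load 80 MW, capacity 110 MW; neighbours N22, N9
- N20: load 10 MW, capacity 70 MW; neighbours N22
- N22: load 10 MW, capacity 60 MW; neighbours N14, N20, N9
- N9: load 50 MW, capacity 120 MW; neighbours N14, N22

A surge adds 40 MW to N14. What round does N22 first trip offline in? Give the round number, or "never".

2

Round 1 — N14 at 120 > 110. N14 trips offline.
  N14 sheds 120 MW to N22, N9: 60 each.
    N22: 10+60 = 70 > 60
    N9: 50+60 = 110 ≤ 120
Round 2 — N22 trips offline.
  N22 sheds 70 MW to N20, N9: 35 each.
    N20: 10+35 = 45 ≤ 70
    N9: 110+35 = 145 > 120
Round 3 — N9 trips offline.
  N9 sheds 145 MW: no online neighbours, lost.
No further trips.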